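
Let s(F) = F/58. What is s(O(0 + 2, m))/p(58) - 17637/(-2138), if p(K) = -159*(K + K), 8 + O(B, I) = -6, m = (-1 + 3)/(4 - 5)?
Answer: 4716811489/571782444 ≈ 8.2493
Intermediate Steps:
m = -2 (m = 2/(-1) = 2*(-1) = -2)
O(B, I) = -14 (O(B, I) = -8 - 6 = -14)
p(K) = -318*K
s(F) = F/58 (s(F) = F*(1/58) = F/58)
s(O(0 + 2, m))/p(58) - 17637/(-2138) = ((1/58)*(-14))/((-318*58)) - 17637/(-2138) = -7/29/(-18444) - 17637*(-1/2138) = -7/29*(-1/18444) + 17637/2138 = 7/534876 + 17637/2138 = 4716811489/571782444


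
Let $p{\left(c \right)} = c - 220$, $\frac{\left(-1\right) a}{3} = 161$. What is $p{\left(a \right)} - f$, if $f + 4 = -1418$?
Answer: $719$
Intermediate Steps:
$a = -483$ ($a = \left(-3\right) 161 = -483$)
$f = -1422$ ($f = -4 - 1418 = -1422$)
$p{\left(c \right)} = -220 + c$
$p{\left(a \right)} - f = \left(-220 - 483\right) - -1422 = -703 + 1422 = 719$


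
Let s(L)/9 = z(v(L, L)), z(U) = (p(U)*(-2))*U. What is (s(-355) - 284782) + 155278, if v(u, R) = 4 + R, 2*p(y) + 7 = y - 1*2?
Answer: -1266744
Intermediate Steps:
p(y) = -9/2 + y/2 (p(y) = -7/2 + (y - 1*2)/2 = -7/2 + (y - 2)/2 = -7/2 + (-2 + y)/2 = -7/2 + (-1 + y/2) = -9/2 + y/2)
z(U) = U*(9 - U) (z(U) = ((-9/2 + U/2)*(-2))*U = (9 - U)*U = U*(9 - U))
s(L) = 9*(4 + L)*(5 - L) (s(L) = 9*((4 + L)*(9 - (4 + L))) = 9*((4 + L)*(9 + (-4 - L))) = 9*((4 + L)*(5 - L)) = 9*(4 + L)*(5 - L))
(s(-355) - 284782) + 155278 = ((180 - 9*(-355)² + 9*(-355)) - 284782) + 155278 = ((180 - 9*126025 - 3195) - 284782) + 155278 = ((180 - 1134225 - 3195) - 284782) + 155278 = (-1137240 - 284782) + 155278 = -1422022 + 155278 = -1266744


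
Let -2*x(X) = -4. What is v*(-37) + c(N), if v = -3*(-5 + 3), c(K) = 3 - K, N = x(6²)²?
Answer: -223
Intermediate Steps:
x(X) = 2 (x(X) = -½*(-4) = 2)
N = 4 (N = 2² = 4)
v = 6 (v = -3*(-2) = 6)
v*(-37) + c(N) = 6*(-37) + (3 - 1*4) = -222 + (3 - 4) = -222 - 1 = -223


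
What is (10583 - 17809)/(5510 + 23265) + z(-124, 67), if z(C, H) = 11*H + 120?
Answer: 24652949/28775 ≈ 856.75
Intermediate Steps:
z(C, H) = 120 + 11*H
(10583 - 17809)/(5510 + 23265) + z(-124, 67) = (10583 - 17809)/(5510 + 23265) + (120 + 11*67) = -7226/28775 + (120 + 737) = -7226*1/28775 + 857 = -7226/28775 + 857 = 24652949/28775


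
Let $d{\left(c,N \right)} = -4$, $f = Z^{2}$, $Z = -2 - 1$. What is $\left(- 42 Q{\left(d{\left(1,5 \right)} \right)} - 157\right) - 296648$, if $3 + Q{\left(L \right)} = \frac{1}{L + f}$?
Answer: $- \frac{1483437}{5} \approx -2.9669 \cdot 10^{5}$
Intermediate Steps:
$Z = -3$
$f = 9$ ($f = \left(-3\right)^{2} = 9$)
$Q{\left(L \right)} = -3 + \frac{1}{9 + L}$ ($Q{\left(L \right)} = -3 + \frac{1}{L + 9} = -3 + \frac{1}{9 + L}$)
$\left(- 42 Q{\left(d{\left(1,5 \right)} \right)} - 157\right) - 296648 = \left(- 42 \frac{-26 - -12}{9 - 4} - 157\right) - 296648 = \left(- 42 \frac{-26 + 12}{5} - 157\right) - 296648 = \left(- 42 \cdot \frac{1}{5} \left(-14\right) - 157\right) - 296648 = \left(\left(-42\right) \left(- \frac{14}{5}\right) - 157\right) - 296648 = \left(\frac{588}{5} - 157\right) - 296648 = - \frac{197}{5} - 296648 = - \frac{1483437}{5}$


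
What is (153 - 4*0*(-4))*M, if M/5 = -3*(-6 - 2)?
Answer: 18360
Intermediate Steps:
M = 120 (M = 5*(-3*(-6 - 2)) = 5*(-3*(-8)) = 5*24 = 120)
(153 - 4*0*(-4))*M = (153 - 4*0*(-4))*120 = (153 + 0*(-4))*120 = (153 + 0)*120 = 153*120 = 18360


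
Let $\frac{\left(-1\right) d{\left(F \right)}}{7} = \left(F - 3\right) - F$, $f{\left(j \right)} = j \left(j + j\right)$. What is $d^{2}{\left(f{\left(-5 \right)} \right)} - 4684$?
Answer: $-4243$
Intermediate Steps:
$f{\left(j \right)} = 2 j^{2}$ ($f{\left(j \right)} = j 2 j = 2 j^{2}$)
$d{\left(F \right)} = 21$ ($d{\left(F \right)} = - 7 \left(\left(F - 3\right) - F\right) = - 7 \left(\left(-3 + F\right) - F\right) = \left(-7\right) \left(-3\right) = 21$)
$d^{2}{\left(f{\left(-5 \right)} \right)} - 4684 = 21^{2} - 4684 = 441 - 4684 = -4243$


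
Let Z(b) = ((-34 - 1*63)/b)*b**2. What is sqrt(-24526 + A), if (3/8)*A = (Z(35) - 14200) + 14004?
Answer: 17*I*sqrt(118) ≈ 184.67*I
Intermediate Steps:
Z(b) = -97*b (Z(b) = ((-34 - 63)/b)*b**2 = (-97/b)*b**2 = -97*b)
A = -9576 (A = 8*((-97*35 - 14200) + 14004)/3 = 8*((-3395 - 14200) + 14004)/3 = 8*(-17595 + 14004)/3 = (8/3)*(-3591) = -9576)
sqrt(-24526 + A) = sqrt(-24526 - 9576) = sqrt(-34102) = 17*I*sqrt(118)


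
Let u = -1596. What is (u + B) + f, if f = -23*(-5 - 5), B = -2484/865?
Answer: -1184074/865 ≈ -1368.9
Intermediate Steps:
B = -2484/865 (B = -2484*1/865 = -2484/865 ≈ -2.8717)
f = 230 (f = -23*(-10) = 230)
(u + B) + f = (-1596 - 2484/865) + 230 = -1383024/865 + 230 = -1184074/865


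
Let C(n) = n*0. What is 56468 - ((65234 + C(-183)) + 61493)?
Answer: -70259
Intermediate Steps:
C(n) = 0
56468 - ((65234 + C(-183)) + 61493) = 56468 - ((65234 + 0) + 61493) = 56468 - (65234 + 61493) = 56468 - 1*126727 = 56468 - 126727 = -70259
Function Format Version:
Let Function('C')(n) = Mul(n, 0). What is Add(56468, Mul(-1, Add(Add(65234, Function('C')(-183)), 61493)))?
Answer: -70259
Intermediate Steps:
Function('C')(n) = 0
Add(56468, Mul(-1, Add(Add(65234, Function('C')(-183)), 61493))) = Add(56468, Mul(-1, Add(Add(65234, 0), 61493))) = Add(56468, Mul(-1, Add(65234, 61493))) = Add(56468, Mul(-1, 126727)) = Add(56468, -126727) = -70259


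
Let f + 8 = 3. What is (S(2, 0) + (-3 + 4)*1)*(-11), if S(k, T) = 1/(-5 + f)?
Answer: -99/10 ≈ -9.9000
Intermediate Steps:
f = -5 (f = -8 + 3 = -5)
S(k, T) = -⅒ (S(k, T) = 1/(-5 - 5) = 1/(-10) = -⅒)
(S(2, 0) + (-3 + 4)*1)*(-11) = (-⅒ + (-3 + 4)*1)*(-11) = (-⅒ + 1*1)*(-11) = (-⅒ + 1)*(-11) = (9/10)*(-11) = -99/10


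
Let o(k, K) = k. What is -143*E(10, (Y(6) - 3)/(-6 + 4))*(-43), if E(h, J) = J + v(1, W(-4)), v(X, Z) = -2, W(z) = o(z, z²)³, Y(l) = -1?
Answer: 0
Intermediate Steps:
W(z) = z³
E(h, J) = -2 + J (E(h, J) = J - 2 = -2 + J)
-143*E(10, (Y(6) - 3)/(-6 + 4))*(-43) = -143*(-2 + (-1 - 3)/(-6 + 4))*(-43) = -143*(-2 - 4/(-2))*(-43) = -143*(-2 - 4*(-½))*(-43) = -143*(-2 + 2)*(-43) = -143*0*(-43) = 0*(-43) = 0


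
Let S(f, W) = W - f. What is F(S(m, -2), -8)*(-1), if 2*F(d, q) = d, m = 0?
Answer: 1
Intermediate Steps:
F(d, q) = d/2
F(S(m, -2), -8)*(-1) = ((-2 - 1*0)/2)*(-1) = ((-2 + 0)/2)*(-1) = ((1/2)*(-2))*(-1) = -1*(-1) = 1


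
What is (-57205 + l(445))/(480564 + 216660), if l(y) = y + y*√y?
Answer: -215/2641 + 445*√445/697224 ≈ -0.067945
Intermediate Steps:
l(y) = y + y^(3/2)
(-57205 + l(445))/(480564 + 216660) = (-57205 + (445 + 445^(3/2)))/(480564 + 216660) = (-57205 + (445 + 445*√445))/697224 = (-56760 + 445*√445)*(1/697224) = -215/2641 + 445*√445/697224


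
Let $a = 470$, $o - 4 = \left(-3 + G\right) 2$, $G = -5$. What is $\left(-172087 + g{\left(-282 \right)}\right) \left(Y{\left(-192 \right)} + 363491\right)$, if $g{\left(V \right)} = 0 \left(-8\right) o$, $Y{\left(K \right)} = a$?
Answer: $-62632956607$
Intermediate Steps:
$o = -12$ ($o = 4 + \left(-3 - 5\right) 2 = 4 - 16 = -12$)
$Y{\left(K \right)} = 470$
$g{\left(V \right)} = 0$ ($g{\left(V \right)} = 0 \left(-8\right) \left(-12\right) = 0 \left(-12\right) = 0$)
$\left(-172087 + g{\left(-282 \right)}\right) \left(Y{\left(-192 \right)} + 363491\right) = \left(-172087 + 0\right) \left(470 + 363491\right) = \left(-172087\right) 363961 = -62632956607$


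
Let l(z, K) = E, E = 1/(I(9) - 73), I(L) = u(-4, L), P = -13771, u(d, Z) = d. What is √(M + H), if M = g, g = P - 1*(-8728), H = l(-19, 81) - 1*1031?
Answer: I*√36012823/77 ≈ 77.936*I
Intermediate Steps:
I(L) = -4
E = -1/77 (E = 1/(-4 - 73) = 1/(-77) = -1/77 ≈ -0.012987)
l(z, K) = -1/77
H = -79388/77 (H = -1/77 - 1*1031 = -1/77 - 1031 = -79388/77 ≈ -1031.0)
g = -5043 (g = -13771 - 1*(-8728) = -13771 + 8728 = -5043)
M = -5043
√(M + H) = √(-5043 - 79388/77) = √(-467699/77) = I*√36012823/77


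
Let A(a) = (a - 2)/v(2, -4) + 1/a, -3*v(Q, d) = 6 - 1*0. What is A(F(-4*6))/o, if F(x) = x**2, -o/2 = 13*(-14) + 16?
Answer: -165311/191232 ≈ -0.86445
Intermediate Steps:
v(Q, d) = -2 (v(Q, d) = -(6 - 1*0)/3 = -(6 + 0)/3 = -1/3*6 = -2)
o = 332 (o = -2*(13*(-14) + 16) = -2*(-182 + 16) = -2*(-166) = 332)
A(a) = 1 + 1/a - a/2 (A(a) = (a - 2)/(-2) + 1/a = (-2 + a)*(-1/2) + 1/a = (1 - a/2) + 1/a = 1 + 1/a - a/2)
A(F(-4*6))/o = (1 + 1/((-4*6)**2) - (-4*6)**2/2)/332 = (1 + 1/((-24)**2) - 1/2*(-24)**2)*(1/332) = (1 + 1/576 - 1/2*576)*(1/332) = (1 + 1/576 - 288)*(1/332) = -165311/576*1/332 = -165311/191232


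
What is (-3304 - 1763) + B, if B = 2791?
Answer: -2276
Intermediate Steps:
(-3304 - 1763) + B = (-3304 - 1763) + 2791 = -5067 + 2791 = -2276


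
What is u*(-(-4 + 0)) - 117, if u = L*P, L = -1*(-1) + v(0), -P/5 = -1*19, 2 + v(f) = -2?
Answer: -1257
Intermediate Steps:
v(f) = -4 (v(f) = -2 - 2 = -4)
P = 95 (P = -(-5)*19 = -5*(-19) = 95)
L = -3 (L = -1*(-1) - 4 = 1 - 4 = -3)
u = -285 (u = -3*95 = -285)
u*(-(-4 + 0)) - 117 = -(-285)*(-4 + 0) - 117 = -(-285)*(-4) - 117 = -285*4 - 117 = -1140 - 117 = -1257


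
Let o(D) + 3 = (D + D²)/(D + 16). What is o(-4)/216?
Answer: -1/108 ≈ -0.0092593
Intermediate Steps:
o(D) = -3 + (D + D²)/(16 + D) (o(D) = -3 + (D + D²)/(D + 16) = -3 + (D + D²)/(16 + D))
o(-4)/216 = ((-48 + (-4)² - 2*(-4))/(16 - 4))/216 = ((-48 + 16 + 8)/12)*(1/216) = ((1/12)*(-24))*(1/216) = -2*1/216 = -1/108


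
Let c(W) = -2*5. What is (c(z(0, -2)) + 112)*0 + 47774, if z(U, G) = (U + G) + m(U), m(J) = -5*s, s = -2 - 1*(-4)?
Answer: 47774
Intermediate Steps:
s = 2 (s = -2 + 4 = 2)
m(J) = -10 (m(J) = -5*2 = -10)
z(U, G) = -10 + G + U (z(U, G) = (U + G) - 10 = (G + U) - 10 = -10 + G + U)
c(W) = -10
(c(z(0, -2)) + 112)*0 + 47774 = (-10 + 112)*0 + 47774 = 102*0 + 47774 = 0 + 47774 = 47774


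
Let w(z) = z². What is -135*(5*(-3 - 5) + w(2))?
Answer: 4860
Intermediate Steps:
-135*(5*(-3 - 5) + w(2)) = -135*(5*(-3 - 5) + 2²) = -135*(5*(-8) + 4) = -135*(-40 + 4) = -135*(-36) = 4860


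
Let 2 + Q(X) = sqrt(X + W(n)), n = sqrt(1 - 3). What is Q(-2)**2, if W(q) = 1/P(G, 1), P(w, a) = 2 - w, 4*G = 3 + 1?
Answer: (2 - I)**2 ≈ 3.0 - 4.0*I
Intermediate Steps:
G = 1 (G = (3 + 1)/4 = (1/4)*4 = 1)
n = I*sqrt(2) (n = sqrt(-2) = I*sqrt(2) ≈ 1.4142*I)
W(q) = 1 (W(q) = 1/(2 - 1*1) = 1/(2 - 1) = 1/1 = 1)
Q(X) = -2 + sqrt(1 + X) (Q(X) = -2 + sqrt(X + 1) = -2 + sqrt(1 + X))
Q(-2)**2 = (-2 + sqrt(1 - 2))**2 = (-2 + sqrt(-1))**2 = (-2 + I)**2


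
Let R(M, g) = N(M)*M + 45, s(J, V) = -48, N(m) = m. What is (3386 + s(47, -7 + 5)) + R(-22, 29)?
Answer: 3867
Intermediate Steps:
R(M, g) = 45 + M² (R(M, g) = M*M + 45 = M² + 45 = 45 + M²)
(3386 + s(47, -7 + 5)) + R(-22, 29) = (3386 - 48) + (45 + (-22)²) = 3338 + (45 + 484) = 3338 + 529 = 3867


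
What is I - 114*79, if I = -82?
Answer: -9088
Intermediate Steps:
I - 114*79 = -82 - 114*79 = -82 - 9006 = -9088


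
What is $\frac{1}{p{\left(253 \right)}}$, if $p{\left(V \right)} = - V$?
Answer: $- \frac{1}{253} \approx -0.0039526$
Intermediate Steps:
$\frac{1}{p{\left(253 \right)}} = \frac{1}{\left(-1\right) 253} = \frac{1}{-253} = - \frac{1}{253}$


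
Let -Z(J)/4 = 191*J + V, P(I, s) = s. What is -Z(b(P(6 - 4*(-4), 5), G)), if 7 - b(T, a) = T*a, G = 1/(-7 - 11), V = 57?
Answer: 52094/9 ≈ 5788.2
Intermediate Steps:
G = -1/18 (G = 1/(-18) = -1/18 ≈ -0.055556)
b(T, a) = 7 - T*a
Z(J) = -228 - 764*J (Z(J) = -4*(191*J + 57) = -4*(57 + 191*J) = -228 - 764*J)
-Z(b(P(6 - 4*(-4), 5), G)) = -(-228 - 764*(7 - 1*5*(-1/18))) = -(-228 - 764*(7 + 5/18)) = -(-228 - 764*131/18) = -(-228 - 50042/9) = -1*(-52094/9) = 52094/9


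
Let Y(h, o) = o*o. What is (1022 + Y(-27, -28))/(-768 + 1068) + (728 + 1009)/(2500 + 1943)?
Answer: 474731/74050 ≈ 6.4109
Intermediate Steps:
Y(h, o) = o²
(1022 + Y(-27, -28))/(-768 + 1068) + (728 + 1009)/(2500 + 1943) = (1022 + (-28)²)/(-768 + 1068) + (728 + 1009)/(2500 + 1943) = (1022 + 784)/300 + 1737/4443 = 1806*(1/300) + 1737*(1/4443) = 301/50 + 579/1481 = 474731/74050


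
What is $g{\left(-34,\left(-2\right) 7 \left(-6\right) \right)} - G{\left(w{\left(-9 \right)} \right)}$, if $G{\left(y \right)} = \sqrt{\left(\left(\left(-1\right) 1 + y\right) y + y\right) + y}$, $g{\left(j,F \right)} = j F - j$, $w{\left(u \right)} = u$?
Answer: $-2822 - 6 \sqrt{2} \approx -2830.5$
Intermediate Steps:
$g{\left(j,F \right)} = - j + F j$ ($g{\left(j,F \right)} = F j - j = - j + F j$)
$G{\left(y \right)} = \sqrt{2 y + y \left(-1 + y\right)}$ ($G{\left(y \right)} = \sqrt{\left(\left(-1 + y\right) y + y\right) + y} = \sqrt{\left(y \left(-1 + y\right) + y\right) + y} = \sqrt{\left(y + y \left(-1 + y\right)\right) + y} = \sqrt{2 y + y \left(-1 + y\right)}$)
$g{\left(-34,\left(-2\right) 7 \left(-6\right) \right)} - G{\left(w{\left(-9 \right)} \right)} = - 34 \left(-1 + \left(-2\right) 7 \left(-6\right)\right) - \sqrt{- 9 \left(1 - 9\right)} = - 34 \left(-1 - -84\right) - \sqrt{\left(-9\right) \left(-8\right)} = - 34 \left(-1 + 84\right) - \sqrt{72} = \left(-34\right) 83 - 6 \sqrt{2} = -2822 - 6 \sqrt{2}$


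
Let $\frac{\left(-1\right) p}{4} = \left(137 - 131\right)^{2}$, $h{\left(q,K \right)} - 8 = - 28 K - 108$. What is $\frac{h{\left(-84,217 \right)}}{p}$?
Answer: $\frac{386}{9} \approx 42.889$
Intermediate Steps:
$h{\left(q,K \right)} = -100 - 28 K$ ($h{\left(q,K \right)} = 8 - \left(108 + 28 K\right) = -100 - 28 K$)
$p = -144$ ($p = - 4 \left(137 - 131\right)^{2} = - 4 \cdot 6^{2} = \left(-4\right) 36 = -144$)
$\frac{h{\left(-84,217 \right)}}{p} = \frac{-100 - 6076}{-144} = \left(-100 - 6076\right) \left(- \frac{1}{144}\right) = \left(-6176\right) \left(- \frac{1}{144}\right) = \frac{386}{9}$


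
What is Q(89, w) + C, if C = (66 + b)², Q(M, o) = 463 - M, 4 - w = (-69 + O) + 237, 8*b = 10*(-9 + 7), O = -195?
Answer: 17625/4 ≈ 4406.3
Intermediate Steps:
b = -5/2 (b = (10*(-9 + 7))/8 = (10*(-2))/8 = (⅛)*(-20) = -5/2 ≈ -2.5000)
w = 31 (w = 4 - ((-69 - 195) + 237) = 4 - (-264 + 237) = 4 - 1*(-27) = 4 + 27 = 31)
C = 16129/4 (C = (66 - 5/2)² = (127/2)² = 16129/4 ≈ 4032.3)
Q(89, w) + C = (463 - 1*89) + 16129/4 = (463 - 89) + 16129/4 = 374 + 16129/4 = 17625/4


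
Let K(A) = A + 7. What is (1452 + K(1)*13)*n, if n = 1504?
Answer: 2340224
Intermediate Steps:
K(A) = 7 + A
(1452 + K(1)*13)*n = (1452 + (7 + 1)*13)*1504 = (1452 + 8*13)*1504 = (1452 + 104)*1504 = 1556*1504 = 2340224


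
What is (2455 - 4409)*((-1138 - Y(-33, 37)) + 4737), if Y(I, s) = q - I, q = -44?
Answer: -7053940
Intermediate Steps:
Y(I, s) = -44 - I
(2455 - 4409)*((-1138 - Y(-33, 37)) + 4737) = (2455 - 4409)*((-1138 - (-44 - 1*(-33))) + 4737) = -1954*((-1138 - (-44 + 33)) + 4737) = -1954*((-1138 - 1*(-11)) + 4737) = -1954*((-1138 + 11) + 4737) = -1954*(-1127 + 4737) = -1954*3610 = -7053940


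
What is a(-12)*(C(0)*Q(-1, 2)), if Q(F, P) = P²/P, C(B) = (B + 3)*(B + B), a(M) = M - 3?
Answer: 0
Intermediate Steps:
a(M) = -3 + M
C(B) = 2*B*(3 + B) (C(B) = (3 + B)*(2*B) = 2*B*(3 + B))
Q(F, P) = P
a(-12)*(C(0)*Q(-1, 2)) = (-3 - 12)*((2*0*(3 + 0))*2) = -15*2*0*3*2 = -0*2 = -15*0 = 0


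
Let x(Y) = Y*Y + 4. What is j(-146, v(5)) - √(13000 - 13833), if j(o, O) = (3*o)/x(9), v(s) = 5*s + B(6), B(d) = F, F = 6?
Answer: -438/85 - 7*I*√17 ≈ -5.1529 - 28.862*I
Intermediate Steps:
B(d) = 6
x(Y) = 4 + Y² (x(Y) = Y² + 4 = 4 + Y²)
v(s) = 6 + 5*s (v(s) = 5*s + 6 = 6 + 5*s)
j(o, O) = 3*o/85 (j(o, O) = (3*o)/(4 + 9²) = (3*o)/(4 + 81) = (3*o)/85 = (3*o)*(1/85) = 3*o/85)
j(-146, v(5)) - √(13000 - 13833) = (3/85)*(-146) - √(13000 - 13833) = -438/85 - √(-833) = -438/85 - 7*I*√17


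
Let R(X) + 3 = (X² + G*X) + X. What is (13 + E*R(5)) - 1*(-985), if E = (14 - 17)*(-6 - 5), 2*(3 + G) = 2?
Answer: 1559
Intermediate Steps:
G = -2 (G = -3 + (½)*2 = -3 + 1 = -2)
R(X) = -3 + X² - X (R(X) = -3 + ((X² - 2*X) + X) = -3 + (X² - X) = -3 + X² - X)
E = 33 (E = -3*(-11) = 33)
(13 + E*R(5)) - 1*(-985) = (13 + 33*(-3 + 5² - 1*5)) - 1*(-985) = (13 + 33*(-3 + 25 - 5)) + 985 = (13 + 33*17) + 985 = (13 + 561) + 985 = 574 + 985 = 1559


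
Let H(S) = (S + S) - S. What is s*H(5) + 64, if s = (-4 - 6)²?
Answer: 564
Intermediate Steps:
H(S) = S (H(S) = 2*S - S = S)
s = 100 (s = (-10)² = 100)
s*H(5) + 64 = 100*5 + 64 = 500 + 64 = 564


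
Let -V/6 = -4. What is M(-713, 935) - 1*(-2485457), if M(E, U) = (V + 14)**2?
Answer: 2486901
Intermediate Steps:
V = 24 (V = -6*(-4) = 24)
M(E, U) = 1444 (M(E, U) = (24 + 14)**2 = 38**2 = 1444)
M(-713, 935) - 1*(-2485457) = 1444 - 1*(-2485457) = 1444 + 2485457 = 2486901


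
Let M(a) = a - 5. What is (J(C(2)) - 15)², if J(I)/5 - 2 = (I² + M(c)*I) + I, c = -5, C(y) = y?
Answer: 5625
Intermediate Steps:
M(a) = -5 + a
J(I) = 10 - 45*I + 5*I² (J(I) = 10 + 5*((I² + (-5 - 5)*I) + I) = 10 + 5*((I² - 10*I) + I) = 10 + 5*(I² - 9*I) = 10 + (-45*I + 5*I²) = 10 - 45*I + 5*I²)
(J(C(2)) - 15)² = ((10 - 45*2 + 5*2²) - 15)² = ((10 - 90 + 5*4) - 15)² = ((10 - 90 + 20) - 15)² = (-60 - 15)² = (-75)² = 5625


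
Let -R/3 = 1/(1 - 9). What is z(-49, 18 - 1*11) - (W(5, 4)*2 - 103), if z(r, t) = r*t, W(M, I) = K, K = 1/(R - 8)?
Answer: -14624/61 ≈ -239.74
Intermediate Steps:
R = 3/8 (R = -3/(1 - 9) = -3/(-8) = -3*(-⅛) = 3/8 ≈ 0.37500)
K = -8/61 (K = 1/(3/8 - 8) = 1/(-61/8) = -8/61 ≈ -0.13115)
W(M, I) = -8/61
z(-49, 18 - 1*11) - (W(5, 4)*2 - 103) = -49*(18 - 1*11) - (-8/61*2 - 103) = -49*(18 - 11) - (-16/61 - 103) = -49*7 - 1*(-6299/61) = -343 + 6299/61 = -14624/61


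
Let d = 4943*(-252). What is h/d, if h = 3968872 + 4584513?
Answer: -8553385/1245636 ≈ -6.8667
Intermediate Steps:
d = -1245636
h = 8553385
h/d = 8553385/(-1245636) = 8553385*(-1/1245636) = -8553385/1245636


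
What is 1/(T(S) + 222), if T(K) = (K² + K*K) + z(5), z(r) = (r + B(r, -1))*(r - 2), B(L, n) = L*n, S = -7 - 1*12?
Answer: 1/944 ≈ 0.0010593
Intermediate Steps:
S = -19 (S = -7 - 12 = -19)
z(r) = 0 (z(r) = (r + r*(-1))*(r - 2) = (r - r)*(-2 + r) = 0*(-2 + r) = 0)
T(K) = 2*K² (T(K) = (K² + K*K) + 0 = (K² + K²) + 0 = 2*K² + 0 = 2*K²)
1/(T(S) + 222) = 1/(2*(-19)² + 222) = 1/(2*361 + 222) = 1/(722 + 222) = 1/944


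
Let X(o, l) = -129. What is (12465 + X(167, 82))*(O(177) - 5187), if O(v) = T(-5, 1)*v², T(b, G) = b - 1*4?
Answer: -3542257728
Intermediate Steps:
T(b, G) = -4 + b (T(b, G) = b - 4 = -4 + b)
O(v) = -9*v² (O(v) = (-4 - 5)*v² = -9*v²)
(12465 + X(167, 82))*(O(177) - 5187) = (12465 - 129)*(-9*177² - 5187) = 12336*(-9*31329 - 5187) = 12336*(-281961 - 5187) = 12336*(-287148) = -3542257728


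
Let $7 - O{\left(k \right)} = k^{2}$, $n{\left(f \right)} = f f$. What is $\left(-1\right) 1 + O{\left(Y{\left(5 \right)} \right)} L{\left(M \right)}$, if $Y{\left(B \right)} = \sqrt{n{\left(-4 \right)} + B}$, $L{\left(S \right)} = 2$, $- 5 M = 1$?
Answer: $-29$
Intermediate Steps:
$M = - \frac{1}{5}$ ($M = \left(- \frac{1}{5}\right) 1 = - \frac{1}{5} \approx -0.2$)
$n{\left(f \right)} = f^{2}$
$Y{\left(B \right)} = \sqrt{16 + B}$ ($Y{\left(B \right)} = \sqrt{\left(-4\right)^{2} + B} = \sqrt{16 + B}$)
$O{\left(k \right)} = 7 - k^{2}$
$\left(-1\right) 1 + O{\left(Y{\left(5 \right)} \right)} L{\left(M \right)} = \left(-1\right) 1 + \left(7 - \left(\sqrt{16 + 5}\right)^{2}\right) 2 = -1 + \left(7 - \left(\sqrt{21}\right)^{2}\right) 2 = -1 + \left(7 - 21\right) 2 = -1 - 28 = -29$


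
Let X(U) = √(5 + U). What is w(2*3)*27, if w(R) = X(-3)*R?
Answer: 162*√2 ≈ 229.10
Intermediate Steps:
w(R) = R*√2 (w(R) = √(5 - 3)*R = √2*R = R*√2)
w(2*3)*27 = ((2*3)*√2)*27 = (6*√2)*27 = 162*√2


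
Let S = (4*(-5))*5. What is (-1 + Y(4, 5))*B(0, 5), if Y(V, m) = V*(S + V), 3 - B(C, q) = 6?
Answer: 1155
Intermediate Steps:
S = -100 (S = -20*5 = -100)
B(C, q) = -3 (B(C, q) = 3 - 1*6 = 3 - 6 = -3)
Y(V, m) = V*(-100 + V)
(-1 + Y(4, 5))*B(0, 5) = (-1 + 4*(-100 + 4))*(-3) = (-1 + 4*(-96))*(-3) = (-1 - 384)*(-3) = -385*(-3) = 1155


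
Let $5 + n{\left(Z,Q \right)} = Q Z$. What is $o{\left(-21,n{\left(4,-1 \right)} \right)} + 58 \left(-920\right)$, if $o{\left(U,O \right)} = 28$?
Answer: $-53332$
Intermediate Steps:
$n{\left(Z,Q \right)} = -5 + Q Z$
$o{\left(-21,n{\left(4,-1 \right)} \right)} + 58 \left(-920\right) = 28 + 58 \left(-920\right) = 28 - 53360 = -53332$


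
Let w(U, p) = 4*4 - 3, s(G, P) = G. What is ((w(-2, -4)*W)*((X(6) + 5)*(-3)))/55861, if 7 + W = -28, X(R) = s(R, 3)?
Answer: 1155/4297 ≈ 0.26879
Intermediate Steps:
X(R) = R
W = -35 (W = -7 - 28 = -35)
w(U, p) = 13 (w(U, p) = 16 - 3 = 13)
((w(-2, -4)*W)*((X(6) + 5)*(-3)))/55861 = ((13*(-35))*((6 + 5)*(-3)))/55861 = -5005*(-3)*(1/55861) = -455*(-33)*(1/55861) = 15015*(1/55861) = 1155/4297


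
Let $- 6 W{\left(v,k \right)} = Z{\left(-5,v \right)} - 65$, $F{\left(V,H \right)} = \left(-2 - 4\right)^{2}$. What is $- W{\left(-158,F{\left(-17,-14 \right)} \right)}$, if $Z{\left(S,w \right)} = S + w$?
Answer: $-38$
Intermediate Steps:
$F{\left(V,H \right)} = 36$ ($F{\left(V,H \right)} = \left(-6\right)^{2} = 36$)
$W{\left(v,k \right)} = \frac{35}{3} - \frac{v}{6}$ ($W{\left(v,k \right)} = - \frac{\left(-5 + v\right) - 65}{6} = - \frac{-70 + v}{6} = \frac{35}{3} - \frac{v}{6}$)
$- W{\left(-158,F{\left(-17,-14 \right)} \right)} = - (\frac{35}{3} - - \frac{79}{3}) = - (\frac{35}{3} + \frac{79}{3}) = \left(-1\right) 38 = -38$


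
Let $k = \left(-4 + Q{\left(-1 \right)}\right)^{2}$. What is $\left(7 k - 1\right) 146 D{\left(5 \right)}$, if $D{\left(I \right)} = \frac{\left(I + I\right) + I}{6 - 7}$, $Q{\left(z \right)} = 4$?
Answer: $2190$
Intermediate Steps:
$D{\left(I \right)} = - 3 I$ ($D{\left(I \right)} = \frac{2 I + I}{-1} = 3 I \left(-1\right) = - 3 I$)
$k = 0$ ($k = \left(-4 + 4\right)^{2} = 0^{2} = 0$)
$\left(7 k - 1\right) 146 D{\left(5 \right)} = \left(7 \cdot 0 - 1\right) 146 \left(\left(-3\right) 5\right) = \left(0 - 1\right) 146 \left(-15\right) = \left(-1\right) 146 \left(-15\right) = \left(-146\right) \left(-15\right) = 2190$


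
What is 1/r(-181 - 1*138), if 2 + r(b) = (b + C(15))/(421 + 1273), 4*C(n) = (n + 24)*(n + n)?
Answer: -3388/6829 ≈ -0.49612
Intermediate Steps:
C(n) = n*(24 + n)/2 (C(n) = ((n + 24)*(n + n))/4 = ((24 + n)*(2*n))/4 = (2*n*(24 + n))/4 = n*(24 + n)/2)
r(b) = -6191/3388 + b/1694 (r(b) = -2 + (b + (½)*15*(24 + 15))/(421 + 1273) = -2 + (b + (½)*15*39)/1694 = -2 + (b + 585/2)*(1/1694) = -2 + (585/2 + b)*(1/1694) = -2 + (585/3388 + b/1694) = -6191/3388 + b/1694)
1/r(-181 - 1*138) = 1/(-6191/3388 + (-181 - 1*138)/1694) = 1/(-6191/3388 + (-181 - 138)/1694) = 1/(-6191/3388 + (1/1694)*(-319)) = 1/(-6191/3388 - 29/154) = 1/(-6829/3388) = -3388/6829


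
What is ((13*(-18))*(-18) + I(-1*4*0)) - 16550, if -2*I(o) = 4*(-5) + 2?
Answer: -12329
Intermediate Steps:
I(o) = 9 (I(o) = -(4*(-5) + 2)/2 = -(-20 + 2)/2 = -½*(-18) = 9)
((13*(-18))*(-18) + I(-1*4*0)) - 16550 = ((13*(-18))*(-18) + 9) - 16550 = (-234*(-18) + 9) - 16550 = (4212 + 9) - 16550 = 4221 - 16550 = -12329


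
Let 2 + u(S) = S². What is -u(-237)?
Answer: -56167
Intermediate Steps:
u(S) = -2 + S²
-u(-237) = -(-2 + (-237)²) = -(-2 + 56169) = -1*56167 = -56167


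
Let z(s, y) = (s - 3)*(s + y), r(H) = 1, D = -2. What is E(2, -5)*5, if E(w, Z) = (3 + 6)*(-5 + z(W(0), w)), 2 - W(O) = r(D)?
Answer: -495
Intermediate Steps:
W(O) = 1 (W(O) = 2 - 1*1 = 2 - 1 = 1)
z(s, y) = (-3 + s)*(s + y)
E(w, Z) = -63 - 18*w (E(w, Z) = (3 + 6)*(-5 + (1² - 3*1 - 3*w + 1*w)) = 9*(-5 + (1 - 3 - 3*w + w)) = 9*(-5 + (-2 - 2*w)) = 9*(-7 - 2*w) = -63 - 18*w)
E(2, -5)*5 = (-63 - 18*2)*5 = (-63 - 36)*5 = -99*5 = -495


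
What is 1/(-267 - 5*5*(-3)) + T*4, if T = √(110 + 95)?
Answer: -1/192 + 4*√205 ≈ 57.266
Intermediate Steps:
T = √205 ≈ 14.318
1/(-267 - 5*5*(-3)) + T*4 = 1/(-267 - 5*5*(-3)) + √205*4 = 1/(-267 - 25*(-3)) + 4*√205 = 1/(-267 + 75) + 4*√205 = 1/(-192) + 4*√205 = -1/192 + 4*√205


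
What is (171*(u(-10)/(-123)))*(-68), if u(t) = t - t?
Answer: 0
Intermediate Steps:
u(t) = 0
(171*(u(-10)/(-123)))*(-68) = (171*(0/(-123)))*(-68) = (171*(0*(-1/123)))*(-68) = (171*0)*(-68) = 0*(-68) = 0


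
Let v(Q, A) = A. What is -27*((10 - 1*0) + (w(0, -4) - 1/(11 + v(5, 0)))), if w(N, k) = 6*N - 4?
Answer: -1755/11 ≈ -159.55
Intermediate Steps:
w(N, k) = -4 + 6*N
-27*((10 - 1*0) + (w(0, -4) - 1/(11 + v(5, 0)))) = -27*((10 - 1*0) + ((-4 + 6*0) - 1/(11 + 0))) = -27*((10 + 0) + ((-4 + 0) - 1/11)) = -27*(10 + (-4 - 1*1/11)) = -27*(10 + (-4 - 1/11)) = -27*(10 - 45/11) = -27*65/11 = -1755/11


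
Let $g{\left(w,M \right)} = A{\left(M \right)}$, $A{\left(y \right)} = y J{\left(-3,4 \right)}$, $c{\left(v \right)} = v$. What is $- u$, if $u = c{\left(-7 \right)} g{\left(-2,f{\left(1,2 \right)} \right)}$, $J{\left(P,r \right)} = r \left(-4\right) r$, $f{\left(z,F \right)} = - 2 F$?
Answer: $1792$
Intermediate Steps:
$J{\left(P,r \right)} = - 4 r^{2}$ ($J{\left(P,r \right)} = - 4 r r = - 4 r^{2}$)
$A{\left(y \right)} = - 64 y$ ($A{\left(y \right)} = y \left(- 4 \cdot 4^{2}\right) = y \left(\left(-4\right) 16\right) = y \left(-64\right) = - 64 y$)
$g{\left(w,M \right)} = - 64 M$
$u = -1792$ ($u = - 7 \left(- 64 \left(\left(-2\right) 2\right)\right) = - 7 \left(\left(-64\right) \left(-4\right)\right) = \left(-7\right) 256 = -1792$)
$- u = \left(-1\right) \left(-1792\right) = 1792$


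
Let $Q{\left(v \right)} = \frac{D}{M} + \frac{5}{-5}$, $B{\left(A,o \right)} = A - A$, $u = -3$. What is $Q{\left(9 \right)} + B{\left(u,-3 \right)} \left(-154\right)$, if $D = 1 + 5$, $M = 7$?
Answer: $- \frac{1}{7} \approx -0.14286$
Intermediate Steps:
$D = 6$
$B{\left(A,o \right)} = 0$
$Q{\left(v \right)} = - \frac{1}{7}$ ($Q{\left(v \right)} = \frac{6}{7} + \frac{5}{-5} = 6 \cdot \frac{1}{7} + 5 \left(- \frac{1}{5}\right) = \frac{6}{7} - 1 = - \frac{1}{7}$)
$Q{\left(9 \right)} + B{\left(u,-3 \right)} \left(-154\right) = - \frac{1}{7} + 0 \left(-154\right) = - \frac{1}{7} + 0 = - \frac{1}{7}$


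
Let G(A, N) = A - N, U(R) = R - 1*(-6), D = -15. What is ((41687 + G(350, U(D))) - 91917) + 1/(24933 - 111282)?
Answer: -4306310980/86349 ≈ -49871.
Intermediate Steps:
U(R) = 6 + R (U(R) = R + 6 = 6 + R)
((41687 + G(350, U(D))) - 91917) + 1/(24933 - 111282) = ((41687 + (350 - (6 - 15))) - 91917) + 1/(24933 - 111282) = ((41687 + (350 - 1*(-9))) - 91917) + 1/(-86349) = ((41687 + (350 + 9)) - 91917) - 1/86349 = ((41687 + 359) - 91917) - 1/86349 = (42046 - 91917) - 1/86349 = -49871 - 1/86349 = -4306310980/86349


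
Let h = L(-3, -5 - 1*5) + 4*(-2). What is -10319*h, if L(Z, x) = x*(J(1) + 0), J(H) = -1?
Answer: -20638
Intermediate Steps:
L(Z, x) = -x (L(Z, x) = x*(-1 + 0) = x*(-1) = -x)
h = 2 (h = -(-5 - 1*5) + 4*(-2) = -(-5 - 5) - 8 = -1*(-10) - 8 = 10 - 8 = 2)
-10319*h = -10319*2 = -20638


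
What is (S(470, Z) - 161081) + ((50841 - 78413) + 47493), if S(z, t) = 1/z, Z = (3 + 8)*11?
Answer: -66345199/470 ≈ -1.4116e+5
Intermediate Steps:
Z = 121 (Z = 11*11 = 121)
(S(470, Z) - 161081) + ((50841 - 78413) + 47493) = (1/470 - 161081) + ((50841 - 78413) + 47493) = (1/470 - 161081) + (-27572 + 47493) = -75708069/470 + 19921 = -66345199/470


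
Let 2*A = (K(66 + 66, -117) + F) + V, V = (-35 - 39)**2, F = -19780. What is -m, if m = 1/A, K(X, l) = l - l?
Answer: 1/7152 ≈ 0.00013982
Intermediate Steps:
K(X, l) = 0
V = 5476 (V = (-74)**2 = 5476)
A = -7152 (A = ((0 - 19780) + 5476)/2 = (-19780 + 5476)/2 = (1/2)*(-14304) = -7152)
m = -1/7152 (m = 1/(-7152) = -1/7152 ≈ -0.00013982)
-m = -1*(-1/7152) = 1/7152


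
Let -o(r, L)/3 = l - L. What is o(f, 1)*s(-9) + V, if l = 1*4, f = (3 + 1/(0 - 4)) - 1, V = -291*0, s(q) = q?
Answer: 81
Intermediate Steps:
V = 0
f = 7/4 (f = (3 + 1/(-4)) - 1 = (3 - ¼) - 1 = 11/4 - 1 = 7/4 ≈ 1.7500)
l = 4
o(r, L) = -12 + 3*L (o(r, L) = -3*(4 - L) = -12 + 3*L)
o(f, 1)*s(-9) + V = (-12 + 3*1)*(-9) + 0 = (-12 + 3)*(-9) + 0 = -9*(-9) + 0 = 81 + 0 = 81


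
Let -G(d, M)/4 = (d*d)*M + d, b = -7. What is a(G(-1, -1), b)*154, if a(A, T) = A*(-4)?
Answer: -4928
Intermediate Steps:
G(d, M) = -4*d - 4*M*d**2 (G(d, M) = -4*((d*d)*M + d) = -4*(d**2*M + d) = -4*(M*d**2 + d) = -4*(d + M*d**2) = -4*d - 4*M*d**2)
a(A, T) = -4*A
a(G(-1, -1), b)*154 = -(-16)*(-1)*(1 - 1*(-1))*154 = -(-16)*(-1)*(1 + 1)*154 = -(-16)*(-1)*2*154 = -4*8*154 = -32*154 = -4928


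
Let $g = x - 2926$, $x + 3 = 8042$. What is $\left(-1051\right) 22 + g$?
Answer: $-18009$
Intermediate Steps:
$x = 8039$ ($x = -3 + 8042 = 8039$)
$g = 5113$ ($g = 8039 - 2926 = 5113$)
$\left(-1051\right) 22 + g = \left(-1051\right) 22 + 5113 = -23122 + 5113 = -18009$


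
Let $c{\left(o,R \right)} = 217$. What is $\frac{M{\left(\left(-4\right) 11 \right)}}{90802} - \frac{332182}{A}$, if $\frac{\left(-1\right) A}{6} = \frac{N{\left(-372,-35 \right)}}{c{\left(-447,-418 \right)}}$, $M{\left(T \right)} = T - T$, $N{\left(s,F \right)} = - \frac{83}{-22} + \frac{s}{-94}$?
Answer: $\frac{37267166398}{23979} \approx 1.5542 \cdot 10^{6}$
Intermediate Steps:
$N{\left(s,F \right)} = \frac{83}{22} - \frac{s}{94}$ ($N{\left(s,F \right)} = \left(-83\right) \left(- \frac{1}{22}\right) + s \left(- \frac{1}{94}\right) = \frac{83}{22} - \frac{s}{94}$)
$M{\left(T \right)} = 0$
$A = - \frac{23979}{112189}$ ($A = - 6 \frac{\frac{83}{22} - - \frac{186}{47}}{217} = - 6 \left(\frac{83}{22} + \frac{186}{47}\right) \frac{1}{217} = - 6 \cdot \frac{7993}{1034} \cdot \frac{1}{217} = \left(-6\right) \frac{7993}{224378} = - \frac{23979}{112189} \approx -0.21374$)
$\frac{M{\left(\left(-4\right) 11 \right)}}{90802} - \frac{332182}{A} = \frac{0}{90802} - \frac{332182}{- \frac{23979}{112189}} = 0 \cdot \frac{1}{90802} - - \frac{37267166398}{23979} = 0 + \frac{37267166398}{23979} = \frac{37267166398}{23979}$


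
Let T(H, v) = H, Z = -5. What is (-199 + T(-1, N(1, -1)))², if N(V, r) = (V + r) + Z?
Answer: 40000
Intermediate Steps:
N(V, r) = -5 + V + r (N(V, r) = (V + r) - 5 = -5 + V + r)
(-199 + T(-1, N(1, -1)))² = (-199 - 1)² = (-200)² = 40000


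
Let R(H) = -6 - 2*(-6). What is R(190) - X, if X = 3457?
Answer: -3451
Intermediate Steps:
R(H) = 6 (R(H) = -6 + 12 = 6)
R(190) - X = 6 - 1*3457 = 6 - 3457 = -3451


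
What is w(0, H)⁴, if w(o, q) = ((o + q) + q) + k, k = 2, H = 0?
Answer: 16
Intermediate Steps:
w(o, q) = 2 + o + 2*q (w(o, q) = ((o + q) + q) + 2 = (o + 2*q) + 2 = 2 + o + 2*q)
w(0, H)⁴ = (2 + 0 + 2*0)⁴ = (2 + 0 + 0)⁴ = 2⁴ = 16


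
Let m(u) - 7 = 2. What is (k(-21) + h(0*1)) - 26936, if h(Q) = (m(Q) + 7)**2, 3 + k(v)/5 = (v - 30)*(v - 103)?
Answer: 4925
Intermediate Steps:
m(u) = 9 (m(u) = 7 + 2 = 9)
k(v) = -15 + 5*(-103 + v)*(-30 + v) (k(v) = -15 + 5*((v - 30)*(v - 103)) = -15 + 5*((-30 + v)*(-103 + v)) = -15 + 5*((-103 + v)*(-30 + v)) = -15 + 5*(-103 + v)*(-30 + v))
h(Q) = 256 (h(Q) = (9 + 7)**2 = 16**2 = 256)
(k(-21) + h(0*1)) - 26936 = ((15435 - 665*(-21) + 5*(-21)**2) + 256) - 26936 = ((15435 + 13965 + 5*441) + 256) - 26936 = ((15435 + 13965 + 2205) + 256) - 26936 = (31605 + 256) - 26936 = 31861 - 26936 = 4925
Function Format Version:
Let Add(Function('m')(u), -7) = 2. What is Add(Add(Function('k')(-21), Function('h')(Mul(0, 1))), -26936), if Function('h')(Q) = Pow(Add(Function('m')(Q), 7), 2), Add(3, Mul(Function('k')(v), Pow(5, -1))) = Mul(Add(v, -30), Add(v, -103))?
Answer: 4925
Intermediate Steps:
Function('m')(u) = 9 (Function('m')(u) = Add(7, 2) = 9)
Function('k')(v) = Add(-15, Mul(5, Add(-103, v), Add(-30, v))) (Function('k')(v) = Add(-15, Mul(5, Mul(Add(v, -30), Add(v, -103)))) = Add(-15, Mul(5, Mul(Add(-30, v), Add(-103, v)))) = Add(-15, Mul(5, Mul(Add(-103, v), Add(-30, v)))) = Add(-15, Mul(5, Add(-103, v), Add(-30, v))))
Function('h')(Q) = 256 (Function('h')(Q) = Pow(Add(9, 7), 2) = Pow(16, 2) = 256)
Add(Add(Function('k')(-21), Function('h')(Mul(0, 1))), -26936) = Add(Add(Add(15435, Mul(-665, -21), Mul(5, Pow(-21, 2))), 256), -26936) = Add(Add(Add(15435, 13965, Mul(5, 441)), 256), -26936) = Add(Add(Add(15435, 13965, 2205), 256), -26936) = Add(Add(31605, 256), -26936) = Add(31861, -26936) = 4925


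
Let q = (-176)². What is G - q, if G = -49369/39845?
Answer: -1234288089/39845 ≈ -30977.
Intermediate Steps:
q = 30976
G = -49369/39845 (G = -49369*1/39845 = -49369/39845 ≈ -1.2390)
G - q = -49369/39845 - 1*30976 = -49369/39845 - 30976 = -1234288089/39845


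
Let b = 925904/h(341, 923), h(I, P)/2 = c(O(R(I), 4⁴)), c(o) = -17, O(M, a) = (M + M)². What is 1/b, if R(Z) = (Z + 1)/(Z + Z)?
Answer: -17/462952 ≈ -3.6721e-5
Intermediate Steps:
R(Z) = (1 + Z)/(2*Z) (R(Z) = (1 + Z)/((2*Z)) = (1 + Z)*(1/(2*Z)) = (1 + Z)/(2*Z))
O(M, a) = 4*M² (O(M, a) = (2*M)² = 4*M²)
h(I, P) = -34 (h(I, P) = 2*(-17) = -34)
b = -462952/17 (b = 925904/(-34) = 925904*(-1/34) = -462952/17 ≈ -27232.)
1/b = 1/(-462952/17) = -17/462952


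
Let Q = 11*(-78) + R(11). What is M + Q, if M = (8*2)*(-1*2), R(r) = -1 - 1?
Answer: -892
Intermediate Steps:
R(r) = -2
Q = -860 (Q = 11*(-78) - 2 = -858 - 2 = -860)
M = -32 (M = 16*(-2) = -32)
M + Q = -32 - 860 = -892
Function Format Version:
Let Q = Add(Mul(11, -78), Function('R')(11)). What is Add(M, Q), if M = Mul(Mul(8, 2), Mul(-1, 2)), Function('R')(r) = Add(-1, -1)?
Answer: -892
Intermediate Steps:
Function('R')(r) = -2
Q = -860 (Q = Add(Mul(11, -78), -2) = Add(-858, -2) = -860)
M = -32 (M = Mul(16, -2) = -32)
Add(M, Q) = Add(-32, -860) = -892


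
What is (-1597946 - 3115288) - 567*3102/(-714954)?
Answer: -561623957067/119159 ≈ -4.7132e+6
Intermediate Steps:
(-1597946 - 3115288) - 567*3102/(-714954) = -4713234 - 1758834*(-1/714954) = -4713234 + 293139/119159 = -561623957067/119159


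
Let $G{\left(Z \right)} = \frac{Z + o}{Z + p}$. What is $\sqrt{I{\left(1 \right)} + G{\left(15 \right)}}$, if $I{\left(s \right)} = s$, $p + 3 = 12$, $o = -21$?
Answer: $\frac{\sqrt{3}}{2} \approx 0.86602$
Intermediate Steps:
$p = 9$ ($p = -3 + 12 = 9$)
$G{\left(Z \right)} = \frac{-21 + Z}{9 + Z}$ ($G{\left(Z \right)} = \frac{Z - 21}{Z + 9} = \frac{-21 + Z}{9 + Z}$)
$\sqrt{I{\left(1 \right)} + G{\left(15 \right)}} = \sqrt{1 + \frac{-21 + 15}{9 + 15}} = \sqrt{1 + \frac{1}{24} \left(-6\right)} = \sqrt{1 - \frac{1}{4}} = \sqrt{\frac{3}{4}} = \frac{\sqrt{3}}{2}$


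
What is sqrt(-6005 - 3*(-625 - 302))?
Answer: 2*I*sqrt(806) ≈ 56.78*I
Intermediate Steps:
sqrt(-6005 - 3*(-625 - 302)) = sqrt(-6005 - 3*(-927)) = sqrt(-6005 + 2781) = sqrt(-3224) = 2*I*sqrt(806)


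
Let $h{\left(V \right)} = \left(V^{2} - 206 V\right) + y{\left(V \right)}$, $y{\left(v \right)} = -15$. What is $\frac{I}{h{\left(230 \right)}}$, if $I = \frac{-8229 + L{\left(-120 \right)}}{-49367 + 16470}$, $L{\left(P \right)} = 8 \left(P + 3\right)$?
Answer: $\frac{611}{12073199} \approx 5.0608 \cdot 10^{-5}$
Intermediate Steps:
$L{\left(P \right)} = 24 + 8 P$ ($L{\left(P \right)} = 8 \left(3 + P\right) = 24 + 8 P$)
$h{\left(V \right)} = -15 + V^{2} - 206 V$ ($h{\left(V \right)} = \left(V^{2} - 206 V\right) - 15 = -15 + V^{2} - 206 V$)
$I = \frac{9165}{32897}$ ($I = \frac{-8229 + \left(24 + 8 \left(-120\right)\right)}{-49367 + 16470} = \frac{-8229 + \left(24 - 960\right)}{-32897} = \left(-8229 - 936\right) \left(- \frac{1}{32897}\right) = \left(-9165\right) \left(- \frac{1}{32897}\right) = \frac{9165}{32897} \approx 0.2786$)
$\frac{I}{h{\left(230 \right)}} = \frac{9165}{32897 \left(-15 + 230^{2} - 47380\right)} = \frac{9165}{32897 \left(-15 + 52900 - 47380\right)} = \frac{9165}{32897 \cdot 5505} = \frac{9165}{32897} \cdot \frac{1}{5505} = \frac{611}{12073199}$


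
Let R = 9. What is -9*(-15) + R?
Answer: 144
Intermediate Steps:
-9*(-15) + R = -9*(-15) + 9 = 135 + 9 = 144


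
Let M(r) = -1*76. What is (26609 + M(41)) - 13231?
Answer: 13302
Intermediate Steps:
M(r) = -76
(26609 + M(41)) - 13231 = (26609 - 76) - 13231 = 26533 - 13231 = 13302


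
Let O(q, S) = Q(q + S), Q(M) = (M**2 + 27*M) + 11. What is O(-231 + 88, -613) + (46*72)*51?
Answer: 720047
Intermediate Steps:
Q(M) = 11 + M**2 + 27*M
O(q, S) = 11 + (S + q)**2 + 27*S + 27*q (O(q, S) = 11 + (q + S)**2 + 27*(q + S) = 11 + (S + q)**2 + 27*(S + q) = 11 + (S + q)**2 + (27*S + 27*q) = 11 + (S + q)**2 + 27*S + 27*q)
O(-231 + 88, -613) + (46*72)*51 = (11 + (-613 + (-231 + 88))**2 + 27*(-613) + 27*(-231 + 88)) + (46*72)*51 = (11 + (-613 - 143)**2 - 16551 + 27*(-143)) + 3312*51 = (11 + (-756)**2 - 16551 - 3861) + 168912 = (11 + 571536 - 16551 - 3861) + 168912 = 551135 + 168912 = 720047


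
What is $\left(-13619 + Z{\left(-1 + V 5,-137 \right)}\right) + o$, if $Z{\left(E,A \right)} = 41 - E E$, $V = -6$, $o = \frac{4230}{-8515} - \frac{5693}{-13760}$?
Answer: $- \frac{340698403701}{23433280} \approx -14539.0$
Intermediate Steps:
$o = - \frac{1945781}{23433280}$ ($o = 4230 \left(- \frac{1}{8515}\right) - - \frac{5693}{13760} = - \frac{846}{1703} + \frac{5693}{13760} = - \frac{1945781}{23433280} \approx -0.083035$)
$Z{\left(E,A \right)} = 41 - E^{2}$
$\left(-13619 + Z{\left(-1 + V 5,-137 \right)}\right) + o = \left(-13619 + \left(41 - \left(-1 - 30\right)^{2}\right)\right) - \frac{1945781}{23433280} = \left(-13619 + \left(41 - \left(-31\right)^{2}\right)\right) - \frac{1945781}{23433280} = \left(-13619 + \left(41 - 961\right)\right) - \frac{1945781}{23433280} = \left(-13619 - 920\right) - \frac{1945781}{23433280} = -14539 - \frac{1945781}{23433280} = - \frac{340698403701}{23433280}$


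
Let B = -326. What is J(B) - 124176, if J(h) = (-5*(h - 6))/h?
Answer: -20241518/163 ≈ -1.2418e+5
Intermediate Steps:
J(h) = (30 - 5*h)/h (J(h) = (-5*(-6 + h))/h = (30 - 5*h)/h)
J(B) - 124176 = (-5 + 30/(-326)) - 124176 = (-5 + 30*(-1/326)) - 124176 = (-5 - 15/163) - 124176 = -830/163 - 124176 = -20241518/163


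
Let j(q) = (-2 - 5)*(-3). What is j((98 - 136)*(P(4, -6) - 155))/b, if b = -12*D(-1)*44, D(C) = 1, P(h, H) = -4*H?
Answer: -7/176 ≈ -0.039773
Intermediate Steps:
b = -528 (b = -12*1*44 = -12*44 = -528)
j(q) = 21 (j(q) = -7*(-3) = 21)
j((98 - 136)*(P(4, -6) - 155))/b = 21/(-528) = 21*(-1/528) = -7/176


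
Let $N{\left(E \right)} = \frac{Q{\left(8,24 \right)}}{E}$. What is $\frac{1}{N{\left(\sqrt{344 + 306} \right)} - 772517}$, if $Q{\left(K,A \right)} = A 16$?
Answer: $- \frac{251068025}{193954317395197} - \frac{960 \sqrt{26}}{193954317395197} \approx -1.2945 \cdot 10^{-6}$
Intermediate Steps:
$Q{\left(K,A \right)} = 16 A$
$N{\left(E \right)} = \frac{384}{E}$ ($N{\left(E \right)} = \frac{16 \cdot 24}{E} = \frac{384}{E}$)
$\frac{1}{N{\left(\sqrt{344 + 306} \right)} - 772517} = \frac{1}{\frac{384}{\sqrt{344 + 306}} - 772517} = \frac{1}{\frac{384}{\sqrt{650}} - 772517} = \frac{1}{\frac{384}{5 \sqrt{26}} - 772517} = \frac{1}{384 \frac{\sqrt{26}}{130} - 772517} = \frac{1}{\frac{192 \sqrt{26}}{65} - 772517} = \frac{1}{-772517 + \frac{192 \sqrt{26}}{65}}$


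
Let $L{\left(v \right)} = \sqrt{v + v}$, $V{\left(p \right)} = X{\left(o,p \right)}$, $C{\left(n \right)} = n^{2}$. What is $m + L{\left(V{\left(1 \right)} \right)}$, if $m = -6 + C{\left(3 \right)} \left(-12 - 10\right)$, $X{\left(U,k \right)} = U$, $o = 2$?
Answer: $-202$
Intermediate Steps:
$V{\left(p \right)} = 2$
$L{\left(v \right)} = \sqrt{2} \sqrt{v}$ ($L{\left(v \right)} = \sqrt{2 v} = \sqrt{2} \sqrt{v}$)
$m = -204$ ($m = -6 + 3^{2} \left(-12 - 10\right) = -6 + 9 \left(-22\right) = -6 - 198 = -204$)
$m + L{\left(V{\left(1 \right)} \right)} = -204 + \sqrt{2} \sqrt{2} = -204 + 2 = -202$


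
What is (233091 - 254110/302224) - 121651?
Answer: 16839794225/151112 ≈ 1.1144e+5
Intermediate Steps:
(233091 - 254110/302224) - 121651 = (233091 - 254110*1/302224) - 121651 = (233091 - 127055/151112) - 121651 = 35222720137/151112 - 121651 = 16839794225/151112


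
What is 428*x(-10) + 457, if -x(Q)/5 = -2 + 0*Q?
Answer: 4737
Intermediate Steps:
x(Q) = 10 (x(Q) = -5*(-2 + 0*Q) = -5*(-2 + 0) = -5*(-2) = 10)
428*x(-10) + 457 = 428*10 + 457 = 4280 + 457 = 4737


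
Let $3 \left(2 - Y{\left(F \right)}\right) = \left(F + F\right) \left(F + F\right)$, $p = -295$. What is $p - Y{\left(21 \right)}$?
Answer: $291$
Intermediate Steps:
$Y{\left(F \right)} = 2 - \frac{4 F^{2}}{3}$ ($Y{\left(F \right)} = 2 - \frac{\left(F + F\right) \left(F + F\right)}{3} = 2 - \frac{2 F 2 F}{3} = 2 - \frac{4 F^{2}}{3}$)
$p - Y{\left(21 \right)} = -295 - \left(2 - \frac{4 \cdot 21^{2}}{3}\right) = -295 - \left(2 - 588\right) = -295 - -586 = -295 + 586 = 291$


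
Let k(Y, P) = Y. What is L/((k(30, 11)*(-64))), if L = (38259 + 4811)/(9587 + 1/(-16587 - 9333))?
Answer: -581445/248495039 ≈ -0.0023399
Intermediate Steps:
L = 1116374400/248495039 (L = 43070/(9587 + 1/(-25920)) = 43070/(9587 - 1/25920) = 43070/(248495039/25920) = 43070*(25920/248495039) = 1116374400/248495039 ≈ 4.4925)
L/((k(30, 11)*(-64))) = 1116374400/(248495039*((30*(-64)))) = (1116374400/248495039)/(-1920) = (1116374400/248495039)*(-1/1920) = -581445/248495039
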